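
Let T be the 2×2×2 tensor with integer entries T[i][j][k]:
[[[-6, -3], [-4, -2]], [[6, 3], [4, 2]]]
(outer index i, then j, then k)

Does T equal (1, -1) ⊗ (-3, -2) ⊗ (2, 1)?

Reconstruct entrywise from the claimed factors. For example, T[1,0,0] = 6 and Σₗ aₗ[1]bₗ[0]cₗ[0] = (-1)·(-3)·(2) = 6; checking all 8 entries, every one matches. The claim holds.

Yes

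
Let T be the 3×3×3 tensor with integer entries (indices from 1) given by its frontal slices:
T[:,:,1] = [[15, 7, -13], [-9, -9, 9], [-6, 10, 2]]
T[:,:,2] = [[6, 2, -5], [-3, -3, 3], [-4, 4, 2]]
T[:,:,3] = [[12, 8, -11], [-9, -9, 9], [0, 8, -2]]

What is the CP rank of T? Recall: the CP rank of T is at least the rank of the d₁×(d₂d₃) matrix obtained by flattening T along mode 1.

2

Lower bound: in the mode-1 unfolding of T (rows indexed by i, columns by (j,k)) the 2×2 minor on rows i ∈ {1, 2}, columns (j,k) ∈ {(1,1), (1,2)} is det [[15, 6], [-9, -3]] = 9 ≠ 0, so that unfolding has rank ≥ 2 and hence rank(T) ≥ 2 (CP rank is at least every unfolding rank, though it can be larger).
Upper bound: with S_k = T[:,:,k], the two rank-1 terms a₁b₁ᵀ, a₂b₂ᵀ are the rank-1 members of the pencil x·S₁ + y·S₂.
The 2×2 minor of x·S₁ + y·S₂ on rows {1,2}, columns {1,2} is −72·x² − 60·xy − 12·y² = (-12)·(2·x + y)(3·x + y), vanishing at (x:y) = (1:-2) and (1:-3).
M₁ = S₁ − 2·S₂ = [[3, 3, -3], [-3, -3, 3], [2, 2, -2]] = [3, -3, 2][1, 1, -1]ᵀ and M₂ = S₁ − 3·S₂ = [[-3, 1, 2], [0, 0, 0], [6, -2, -4]] = −[1, 0, -2][3, -1, -2]ᵀ, so take a₁ = [3, -3, 2], b₁ = [1, 1, -1], a₂ = [1, 0, -2], b₂ = [3, -1, -2].
Each slice is an integer combination of E₁ = a₁b₁ᵀ and E₂ = a₂b₂ᵀ: S₁ = 3·E₁ + 2·E₂, S₂ = E₁ + E₂, S₃ = 3·E₁ + E₂; reading off coefficients, c₁ = [3, 1, 3] and c₂ = [2, 1, 1].
Hence T = [3, -3, 2] ⊗ [1, 1, -1] ⊗ [3, 1, 3] + [1, 0, -2] ⊗ [3, -1, -2] ⊗ [2, 1, 1], so rank(T) ≤ 2.
These bounds meet, so rank(T) = 2.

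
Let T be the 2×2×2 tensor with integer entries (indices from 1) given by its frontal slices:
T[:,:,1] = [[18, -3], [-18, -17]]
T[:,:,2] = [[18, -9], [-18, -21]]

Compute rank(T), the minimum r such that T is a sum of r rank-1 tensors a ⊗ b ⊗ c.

Lower bound: the mode-2 unfolding of T (rows indexed by j, columns by (i,k) = (1,1), (1,2), (2,1), (2,2)) is [[18, 18, -18, -18], [-3, -9, -17, -21]].
There the 2×2 minor on rows j ∈ {1, 2}, columns (i,k) ∈ {(1,1), (1,2)} is det [[18, 18], [-3, -9]] = -108 ≠ 0, so this unfolding has rank ≥ 2; CP rank is at least every unfolding rank, so rank(T) ≥ 2. (This is only a lower bound: in general the CP rank may exceed every unfolding rank, so we still need to exhibit 2 rank-1 terms summing to T.)
Upper bound — finding two terms. Write S_k = T[:,:,k] for the frontal slices: S₁ = [[18, -3], [-18, -17]], S₂ = [[18, -9], [-18, -21]].
If T = a₁ ⊗ b₁ ⊗ c₁ + a₂ ⊗ b₂ ⊗ c₂ then each S_k = c₁[k]·a₁b₁ᵀ + c₂[k]·a₂b₂ᵀ. S₁ and S₂ are linearly independent, so a₁b₁ᵀ and a₂b₂ᵀ must span the same plane of matrices: they are the rank-1 matrices of the form x·S₁ + y·S₂.
det(x·S₁ + y·S₂) is −360·x² − 900·xy − 540·y² = (-180)·(2·x + 3·y)(x + y), vanishing at (x:y) = (3:-2) and (1:-1).
M₁ = 3·S₁ − 2·S₂ = [[18, 9], [-18, -9]] = 9·(1, -1)(2, 1)ᵀ and M₂ = S₁ − S₂ = [[0, 6], [0, 4]] = 2·(3, 2)(0, 1)ᵀ, so take a₁ = (1, -1), b₁ = (2, 1), a₂ = (3, 2), b₂ = (0, 1).
Each slice is an integer combination of E₁ = a₁b₁ᵀ and E₂ = a₂b₂ᵀ: S₁ = 9·E₁ − 4·E₂, S₂ = 9·E₁ − 6·E₂; reading off coefficients, c₁ = (9, 9) and c₂ = (-4, -6).
Hence T = (1, -1) ⊗ (2, 1) ⊗ (9, 9) + (3, 2) ⊗ (0, 1) ⊗ (-4, -6), so rank(T) ≤ 2.
These bounds meet, so rank(T) = 2.

2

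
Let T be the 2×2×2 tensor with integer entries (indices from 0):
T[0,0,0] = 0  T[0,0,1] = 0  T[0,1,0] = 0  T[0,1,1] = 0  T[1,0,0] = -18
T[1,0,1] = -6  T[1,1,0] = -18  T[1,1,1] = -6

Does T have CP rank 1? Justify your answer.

If T = a (x) b (x) c then every fibre of T is a multiple of the corresponding factor, so read the factors off the fibres through the nonzero entry T[1,0,0] = -18.
The mode-1 fibre T[:,0,0] = [0, -18] gives a = [0, 1] (primitive direction); the mode-2 fibre T[1,:,0] = [-18, -18] gives b = [1, 1]; then c[k] = T[1,0,k] / (a[1]·b[0]) = [-18, -6] / 1 = [-18, -6].
Expanding [0, 1] (x) [1, 1] (x) [-18, -6] reproduces all 8 entries of T, so T = [0, 1] (x) [1, 1] (x) [-18, -6] and rank(T) ≤ 1.
Equivalently every frontal slice T[:,:,k] is c[k] times the rank-1 matrix [0, 1] (x) [1, 1]. So T has rank 1 (it is nonzero).

Yes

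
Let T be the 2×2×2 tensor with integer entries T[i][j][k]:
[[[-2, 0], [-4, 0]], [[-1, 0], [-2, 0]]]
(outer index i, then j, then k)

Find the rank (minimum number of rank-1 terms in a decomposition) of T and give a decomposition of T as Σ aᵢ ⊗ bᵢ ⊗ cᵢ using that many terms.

Lower bound: T ≠ 0 (e.g. T[0,0,0] = -2), so rank(T) ≥ 1.
Upper bound: if T = a ⊗ b ⊗ c then every fibre of T is a multiple of the corresponding factor, so read the factors off the fibres through the nonzero entry T[0,0,0] = -2.
The mode-1 fibre T[:,0,0] = [-2, -1] gives a = (2, 1) (primitive direction); the mode-2 fibre T[0,:,0] = [-2, -4] gives b = (1, 2); then c[k] = T[0,0,k] / (a[0]·b[0]) = [-2, 0] / 2 = (-1, 0).
Expanding (2, 1) ⊗ (1, 2) ⊗ (-1, 0) reproduces all 8 entries of T, so T = (2, 1) ⊗ (1, 2) ⊗ (-1, 0) and rank(T) ≤ 1.
These bounds meet, so rank(T) = 1.

rank(T) = 1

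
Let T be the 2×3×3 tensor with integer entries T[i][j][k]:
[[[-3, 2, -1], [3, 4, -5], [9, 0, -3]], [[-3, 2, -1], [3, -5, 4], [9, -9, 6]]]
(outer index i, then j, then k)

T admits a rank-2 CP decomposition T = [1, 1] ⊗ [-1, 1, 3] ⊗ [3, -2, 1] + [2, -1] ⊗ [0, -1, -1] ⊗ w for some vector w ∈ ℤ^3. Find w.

w = [0, -3, 3]

Subtract the known terms from T to get the rank-1 residual R = [2, -1] ⊗ [0, -1, -1] ⊗ w, so R[i,j,k] = a[i]·b[j]·w[k]. Pick indices with nonzero a[0]·b[1] = (2)·(-1) = -2. Only the fibre through (0,1,·) is needed: R[0,1,:] = T[0,1,:] − Σₗ aₗ[0]bₗ[1]cₗ = [3, 4, -5] − (1)·(1)·[3, -2, 1] = [0, 6, -6]. Then w[k] = R[0,1,k] / -2 for each k, giving w = [0, 6, -6] / -2 = [0, -3, 3].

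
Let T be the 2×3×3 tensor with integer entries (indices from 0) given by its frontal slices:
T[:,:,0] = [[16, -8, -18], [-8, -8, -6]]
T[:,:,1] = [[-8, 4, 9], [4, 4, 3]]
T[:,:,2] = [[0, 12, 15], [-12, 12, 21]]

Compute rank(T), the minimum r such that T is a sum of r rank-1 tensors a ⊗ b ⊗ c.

Lower bound: the mode-2 unfolding of T (rows indexed by j, columns by (i,k) = (0,0), (0,1), (0,2), (1,0), (1,1), (1,2)) is [[16, -8, 0, -8, 4, -12], [-8, 4, 12, -8, 4, 12], [-18, 9, 15, -6, 3, 21]].
There the 2×2 minor on rows j ∈ {0, 1}, columns (i,k) ∈ {(0,0), (0,2)} is det [[16, 0], [-8, 12]] = 192 ≠ 0, so this unfolding has rank ≥ 2; CP rank is at least every unfolding rank, so rank(T) ≥ 2. (This is only a lower bound: in general the CP rank may exceed every unfolding rank, so we still need to exhibit 2 rank-1 terms summing to T.)
Upper bound — finding two terms. Write S_k = T[:,:,k] for the frontal slices: S₀ = [[16, -8, -18], [-8, -8, -6]], S₁ = [[-8, 4, 9], [4, 4, 3]], S₂ = [[0, 12, 15], [-12, 12, 21]].
If T = a₁ ⊗ b₁ ⊗ c₁ + a₂ ⊗ b₂ ⊗ c₂ then each S_k = c₁[k]·a₁b₁ᵀ + c₂[k]·a₂b₂ᵀ. S₀ and S₂ are linearly independent, so a₁b₁ᵀ and a₂b₂ᵀ must span the same plane of matrices: they are the rank-1 matrices of the form x·S₀ + y·S₂.
The 2×2 minor of x·S₀ + y·S₂ on rows {0,1}, columns {0,1} is −192·x² + 192·xy + 144·y² = (-48)·(2·x − 3·y)(2·x + y), vanishing at (x:y) = (3:2) and (1:-2).
M₁ = 3·S₀ + 2·S₂ = [[48, 0, -24], [-48, 0, 24]] = 24·[1, -1][2, 0, -1]ᵀ and M₂ = S₀ − 2·S₂ = [[16, -32, -48], [16, -32, -48]] = 16·[1, 1][1, -2, -3]ᵀ, so take a₁ = [1, -1], b₁ = [2, 0, -1], a₂ = [1, 1], b₂ = [1, -2, -3].
Each slice is an integer combination of E₁ = a₁b₁ᵀ and E₂ = a₂b₂ᵀ: S₀ = 6·E₁ + 4·E₂, S₁ = −3·E₁ − 2·E₂, S₂ = 3·E₁ − 6·E₂; reading off coefficients, c₁ = [6, -3, 3] and c₂ = [4, -2, -6].
Hence T = [1, -1] ⊗ [2, 0, -1] ⊗ [6, -3, 3] + [1, 1] ⊗ [1, -2, -3] ⊗ [4, -2, -6], so rank(T) ≤ 2.
These bounds meet, so rank(T) = 2.

2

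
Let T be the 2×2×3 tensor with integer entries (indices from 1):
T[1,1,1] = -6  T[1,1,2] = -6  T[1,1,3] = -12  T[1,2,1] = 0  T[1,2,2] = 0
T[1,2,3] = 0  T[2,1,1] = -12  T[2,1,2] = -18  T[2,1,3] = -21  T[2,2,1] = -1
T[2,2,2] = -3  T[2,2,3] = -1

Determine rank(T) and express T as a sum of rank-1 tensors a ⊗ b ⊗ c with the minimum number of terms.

Lower bound: the mode-1 unfolding of T (rows indexed by i, columns by (j,k) = (1,1), (1,2), (1,3), (2,1), (2,2), (2,3)) is [[-6, -6, -12, 0, 0, 0], [-12, -18, -21, -1, -3, -1]].
There the 2×2 minor on rows i ∈ {1, 2}, columns (j,k) ∈ {(1,1), (1,2)} is det [[-6, -6], [-12, -18]] = 36 ≠ 0, so this unfolding has rank ≥ 2; CP rank is at least every unfolding rank, so rank(T) ≥ 2. (Flattening ranks never certify an upper bound on CP rank; for that we must actually write T with 2 rank-1 terms.)
Upper bound — finding two terms. Write S_k = T[:,:,k] for the frontal slices: S₁ = [[-6, 0], [-12, -1]], S₂ = [[-6, 0], [-18, -3]], S₃ = [[-12, 0], [-21, -1]].
If T = a₁ ⊗ b₁ ⊗ c₁ + a₂ ⊗ b₂ ⊗ c₂ then each S_k = c₁[k]·a₁b₁ᵀ + c₂[k]·a₂b₂ᵀ. S₁ and S₂ are linearly independent, so a₁b₁ᵀ and a₂b₂ᵀ must span the same plane of matrices: they are the rank-1 matrices of the form x·S₁ + y·S₂.
det(x·S₁ + y·S₂) is 6·x² + 24·xy + 18·y² = 6·(x + 3·y)(x + y), vanishing at (x:y) = (3:-1) and (1:-1).
M₁ = 3·S₁ − S₂ = [[-12, 0], [-18, 0]] = (-6)·[2, 3][1, 0]ᵀ and M₂ = S₁ − S₂ = [[0, 0], [6, 2]] = 2·[0, 1][3, 1]ᵀ, so take a₁ = [2, 3], b₁ = [1, 0], a₂ = [0, 1], b₂ = [3, 1].
Each slice is an integer combination of E₁ = a₁b₁ᵀ and E₂ = a₂b₂ᵀ: S₁ = −3·E₁ − E₂, S₂ = −3·E₁ − 3·E₂, S₃ = −6·E₁ − E₂; reading off coefficients, c₁ = [-3, -3, -6] and c₂ = [-1, -3, -1].
Hence T = [2, 3] ⊗ [1, 0] ⊗ [-3, -3, -6] + [0, 1] ⊗ [3, 1] ⊗ [-1, -3, -1], so rank(T) ≤ 2.
These bounds meet, so rank(T) = 2.

rank(T) = 2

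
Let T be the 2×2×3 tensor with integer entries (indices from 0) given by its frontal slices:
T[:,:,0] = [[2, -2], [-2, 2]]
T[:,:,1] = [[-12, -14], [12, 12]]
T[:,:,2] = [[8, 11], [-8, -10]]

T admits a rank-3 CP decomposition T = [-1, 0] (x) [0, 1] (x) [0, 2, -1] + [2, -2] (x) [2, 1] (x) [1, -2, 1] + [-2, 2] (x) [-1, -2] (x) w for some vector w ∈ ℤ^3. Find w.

w = [-1, -2, 2]

Subtract the known terms from T to get the rank-1 residual R = [-2, 2] (x) [-1, -2] (x) w, so R[i,j,k] = a[i]·b[j]·w[k]. Pick indices with nonzero a[0]·b[0] = (-2)·(-1) = 2. Only the fibre through (0,0,·) is needed: R[0,0,:] = T[0,0,:] − Σₗ aₗ[0]bₗ[0]cₗ = [2, -12, 8] − (-1)·(0)·[0, 2, -1] − (2)·(2)·[1, -2, 1] = [-2, -4, 4]. Then w[k] = R[0,0,k] / 2 for each k, giving w = [-2, -4, 4] / 2 = [-1, -2, 2].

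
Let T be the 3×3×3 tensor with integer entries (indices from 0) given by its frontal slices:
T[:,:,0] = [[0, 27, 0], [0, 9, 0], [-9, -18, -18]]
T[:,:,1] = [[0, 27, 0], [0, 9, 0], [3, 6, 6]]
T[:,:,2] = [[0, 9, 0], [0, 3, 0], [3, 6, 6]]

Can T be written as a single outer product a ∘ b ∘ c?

The mode-3 unfolding of T (rows indexed by k, columns by (i,j) = (0,0), (0,1), (0,2), (1,0), (1,1), (1,2), (2,0), (2,1), (2,2)) is [[0, 27, 0, 0, 9, 0, -9, -18, -18], [0, 27, 0, 0, 9, 0, 3, 6, 6], [0, 9, 0, 0, 3, 0, 3, 6, 6]].
There the 2×2 minor on rows k ∈ {0, 1}, columns (i,j) ∈ {(0,1), (2,0)} is det [[27, -9], [27, 3]] = 324 ≠ 0, so this unfolding has rank ≥ 2; CP rank is at least every unfolding rank, so rank(T) ≥ 2.
In particular rank(T) ≥ 2 > 1, so T is not rank-1.

No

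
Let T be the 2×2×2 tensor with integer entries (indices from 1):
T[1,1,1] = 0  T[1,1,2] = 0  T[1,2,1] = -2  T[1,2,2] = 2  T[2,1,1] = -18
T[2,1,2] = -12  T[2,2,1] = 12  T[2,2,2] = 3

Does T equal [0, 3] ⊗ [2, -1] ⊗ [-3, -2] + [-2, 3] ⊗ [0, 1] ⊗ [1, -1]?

Reconstruct entrywise from the claimed factors. For example, T[2,2,2] = 3 and Σₗ aₗ[2]bₗ[2]cₗ[2] = (3)·(-1)·(-2) + (3)·(1)·(-1) = 3; checking all 8 entries, every one matches. The claim holds.

Yes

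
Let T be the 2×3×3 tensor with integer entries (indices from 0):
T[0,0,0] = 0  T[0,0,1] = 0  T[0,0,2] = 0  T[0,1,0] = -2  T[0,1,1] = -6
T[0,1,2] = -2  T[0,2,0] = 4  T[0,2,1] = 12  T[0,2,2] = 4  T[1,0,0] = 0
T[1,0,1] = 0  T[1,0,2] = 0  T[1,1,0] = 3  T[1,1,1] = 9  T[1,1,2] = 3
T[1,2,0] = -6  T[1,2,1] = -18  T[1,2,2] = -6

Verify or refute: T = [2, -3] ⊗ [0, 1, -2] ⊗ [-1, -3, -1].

Yes

Reconstruct entrywise from the claimed factors. For example, T[0,1,0] = -2 and Σₗ aₗ[0]bₗ[1]cₗ[0] = (2)·(1)·(-1) = -2; checking all 18 entries, every one matches. The claim holds.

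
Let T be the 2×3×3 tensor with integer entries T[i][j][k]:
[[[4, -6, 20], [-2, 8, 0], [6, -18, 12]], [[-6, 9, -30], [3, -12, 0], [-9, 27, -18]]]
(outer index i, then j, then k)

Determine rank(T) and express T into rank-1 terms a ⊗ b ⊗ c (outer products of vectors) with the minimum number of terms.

rank(T) = 2

Lower bound: the mode-2 unfolding of T (rows indexed by j, columns by (i,k) = (0,0), (0,1), (0,2), (1,0), (1,1), (1,2)) is [[4, -6, 20, -6, 9, -30], [-2, 8, 0, 3, -12, 0], [6, -18, 12, -9, 27, -18]].
There the 2×2 minor on rows j ∈ {0, 1}, columns (i,k) ∈ {(0,0), (0,1)} is det [[4, -6], [-2, 8]] = 20 ≠ 0, so this unfolding has rank ≥ 2; CP rank is at least every unfolding rank, so rank(T) ≥ 2. (Flattening ranks never certify an upper bound on CP rank; for that we must actually write T with 2 rank-1 terms.)
Upper bound — finding two terms. Every mode-1 slice of T is a multiple of one matrix: T[i,:,:] = a[i]·M with a = [2, -3] and M = [[2, -3, 10], [-1, 4, 0], [3, -9, 6]] (rows indexed by j, columns by k). So it suffices to write M as a sum of two rank-1 matrices.
The columns of M satisfy (column 2) = 8·(column 0) + 2·(column 1), so splitting by columns, M = [2, -1, 3][1, 0, 8]ᵀ + [-3, 4, -9][0, 1, 2]ᵀ.
Hence T = [2, -3] ⊗ [2, -1, 3] ⊗ [1, 0, 8] + [2, -3] ⊗ [-3, 4, -9] ⊗ [0, 1, 2], so rank(T) ≤ 2.
These bounds meet, so rank(T) = 2.
Check entry T[0,2,0] = 6: (2)·(3)·(1) + (2)·(-9)·(0) = 6.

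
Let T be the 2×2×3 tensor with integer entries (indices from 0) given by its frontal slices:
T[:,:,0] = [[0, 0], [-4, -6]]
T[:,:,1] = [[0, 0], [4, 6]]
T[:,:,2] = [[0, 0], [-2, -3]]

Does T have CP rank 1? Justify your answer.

The mode-1 fibre T[:,0,0] = [0, -4] gives a = [0, 1] (primitive direction); the mode-2 fibre T[1,:,0] = [-4, -6] gives b = [2, 3]; then c[k] = T[1,0,k] / (a[1]·b[0]) = [-4, 4, -2] / 2 = [-2, 2, -1].
Expanding [0, 1] (x) [2, 3] (x) [-2, 2, -1] reproduces all 12 entries of T, so T = [0, 1] (x) [2, 3] (x) [-2, 2, -1] and rank(T) ≤ 1.
Equivalently every frontal slice T[:,:,k] is c[k] times the rank-1 matrix [0, 1] (x) [2, 3]. So T has rank 1 (it is nonzero).

Yes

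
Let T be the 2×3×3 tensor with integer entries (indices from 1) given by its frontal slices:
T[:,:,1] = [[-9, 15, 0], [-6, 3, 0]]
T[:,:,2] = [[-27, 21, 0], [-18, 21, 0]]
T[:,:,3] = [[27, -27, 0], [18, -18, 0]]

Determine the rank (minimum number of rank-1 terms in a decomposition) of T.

Lower bound: the mode-2 unfolding of T (rows indexed by j, columns by (i,k) = (1,1), (1,2), (1,3), (2,1), (2,2), (2,3)) is [[-9, -27, 27, -6, -18, 18], [15, 21, -27, 3, 21, -18], [0, 0, 0, 0, 0, 0]].
There the 2×2 minor on rows j ∈ {1, 2}, columns (i,k) ∈ {(1,1), (1,2)} is det [[-9, -27], [15, 21]] = 216 ≠ 0, so this unfolding has rank ≥ 2; CP rank is at least every unfolding rank, so rank(T) ≥ 2. (Unfolding ranks only ever bound the CP rank from below — rank(T) can be strictly larger than all of them — so the matching upper bound has to come from an explicit 2-term decomposition.)
Upper bound — finding two terms. Write S_k = T[:,:,k] for the frontal slices: S₁ = [[-9, 15, 0], [-6, 3, 0]], S₂ = [[-27, 21, 0], [-18, 21, 0]], S₃ = [[27, -27, 0], [18, -18, 0]].
If T = a₁ ⊗ b₁ ⊗ c₁ + a₂ ⊗ b₂ ⊗ c₂ then each S_k = c₁[k]·a₁b₁ᵀ + c₂[k]·a₂b₂ᵀ. S₁ and S₂ are linearly independent, so a₁b₁ᵀ and a₂b₂ᵀ must span the same plane of matrices: they are the rank-1 matrices of the form x·S₁ + y·S₂.
The 2×2 minor of x·S₁ + y·S₂ on rows {1,2}, columns {1,2} is 63·x² + 126·xy − 189·y² = 63·(x + 3·y)(x − y), vanishing at (x:y) = (3:-1) and (1:1).
M₁ = 3·S₁ − S₂ = [[0, 24, 0], [0, -12, 0]] = 12·[2, -1][0, 1, 0]ᵀ and M₂ = S₁ + S₂ = [[-36, 36, 0], [-24, 24, 0]] = (-12)·[3, 2][1, -1, 0]ᵀ, so take a₁ = [2, -1], b₁ = [0, 1, 0], a₂ = [3, 2], b₂ = [1, -1, 0].
Each slice is an integer combination of E₁ = a₁b₁ᵀ and E₂ = a₂b₂ᵀ: S₁ = 3·E₁ − 3·E₂, S₂ = −3·E₁ − 9·E₂, S₃ = 9·E₂; reading off coefficients, c₁ = [3, -3, 0] and c₂ = [-3, -9, 9].
Hence T = [2, -1] ⊗ [0, 1, 0] ⊗ [3, -3, 0] + [3, 2] ⊗ [1, -1, 0] ⊗ [-3, -9, 9], so rank(T) ≤ 2.
These bounds meet, so rank(T) = 2.

2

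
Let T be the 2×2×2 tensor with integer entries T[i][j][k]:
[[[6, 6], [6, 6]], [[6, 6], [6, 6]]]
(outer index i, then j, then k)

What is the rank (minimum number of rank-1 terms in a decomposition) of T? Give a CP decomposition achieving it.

Lower bound: T ≠ 0 (e.g. T[0,0,0] = 6), so rank(T) ≥ 1.
Upper bound: if T = a ⊗ b ⊗ c then every fibre of T is a multiple of the corresponding factor, so read the factors off the fibres through the nonzero entry T[0,0,0] = 6.
The mode-1 fibre T[:,0,0] = [6, 6] gives a = (1, 1) (primitive direction); the mode-2 fibre T[0,:,0] = [6, 6] gives b = (1, 1); then c[k] = T[0,0,k] / (a[0]·b[0]) = [6, 6] / 1 = (6, 6).
Expanding (1, 1) ⊗ (1, 1) ⊗ (6, 6) reproduces all 8 entries of T, so T = (1, 1) ⊗ (1, 1) ⊗ (6, 6) and rank(T) ≤ 1.
These bounds meet, so rank(T) = 1.
Check entry T[1,0,0] = 6: (1)·(1)·(6) = 6.

rank(T) = 1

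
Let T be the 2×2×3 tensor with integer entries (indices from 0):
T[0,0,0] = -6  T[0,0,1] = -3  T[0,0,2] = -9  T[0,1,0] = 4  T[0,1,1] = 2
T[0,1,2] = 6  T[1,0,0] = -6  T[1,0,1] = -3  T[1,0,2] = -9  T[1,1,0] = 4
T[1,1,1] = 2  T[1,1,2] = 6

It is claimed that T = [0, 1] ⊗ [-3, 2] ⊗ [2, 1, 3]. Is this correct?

Reconstruct entry (0,0,0) from the claimed factors: Σₗ aₗ[0]bₗ[0]cₗ[0] = (0)·(-3)·(2) = 0, but T[0,0,0] = -6. The claim is false.

No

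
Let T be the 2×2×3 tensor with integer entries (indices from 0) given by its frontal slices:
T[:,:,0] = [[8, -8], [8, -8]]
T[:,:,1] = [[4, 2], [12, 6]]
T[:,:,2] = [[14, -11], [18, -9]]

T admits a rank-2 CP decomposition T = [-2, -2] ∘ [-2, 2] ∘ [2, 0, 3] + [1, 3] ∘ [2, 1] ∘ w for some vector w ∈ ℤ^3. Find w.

w = [0, 2, 1]

Subtract the known terms from T to get the rank-1 residual R = [1, 3] ∘ [2, 1] ∘ w, so R[i,j,k] = a[i]·b[j]·w[k]. Pick indices with nonzero a[0]·b[0] = (1)·(2) = 2. Only the fibre through (0,0,·) is needed: R[0,0,:] = T[0,0,:] − Σₗ aₗ[0]bₗ[0]cₗ = [8, 4, 14] − (-2)·(-2)·[2, 0, 3] = [0, 4, 2]. Then w[k] = R[0,0,k] / 2 for each k, giving w = [0, 4, 2] / 2 = [0, 2, 1].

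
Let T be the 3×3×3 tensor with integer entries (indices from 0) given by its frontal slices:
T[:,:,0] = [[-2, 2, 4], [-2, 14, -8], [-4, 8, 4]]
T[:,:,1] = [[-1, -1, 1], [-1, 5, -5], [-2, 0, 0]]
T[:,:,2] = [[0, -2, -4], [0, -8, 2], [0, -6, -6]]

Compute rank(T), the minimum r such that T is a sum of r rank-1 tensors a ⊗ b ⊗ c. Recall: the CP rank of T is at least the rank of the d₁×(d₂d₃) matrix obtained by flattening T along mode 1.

3

Lower bound: the mode-3 unfolding of T (rows indexed by k, columns by (i,j) = (0,0), (0,1), (0,2), (1,0), (1,1), (1,2), (2,0), (2,1), (2,2)) is [[-2, 2, 4, -2, 14, -8, -4, 8, 4], [-1, -1, 1, -1, 5, -5, -2, 0, 0], [0, -2, -4, 0, -8, 2, 0, -6, -6]].
There the 3×3 minor on rows k ∈ {0, 1, 2}, columns (i,j) ∈ {(0,0), (0,1), (0,2)} is det [[-2, 2, 4], [-1, -1, 1], [0, -2, -4]] = -12 ≠ 0, so this unfolding has rank ≥ 3; CP rank is at least every unfolding rank, so rank(T) ≥ 3. (Unfolding ranks only ever bound the CP rank from below — rank(T) can be strictly larger than all of them — so the matching upper bound has to come from an explicit 3-term decomposition.)
Upper bound: T is a sum of 3 rank-1 terms, T = (1, -2, 1) ⊗ (0, 1, -1) ⊗ (-4, -2, 2) + (1, 1, 2) ⊗ (0, 2, 1) ⊗ (2, 0, -2) + (1, 1, 2) ⊗ (1, -1, 1) ⊗ (-2, -1, 0) (one valid choice — decompositions are not unique — normalised so each a, b is primitive with positive first nonzero entry; check it by expanding all entries), so rank(T) ≤ 3.
These bounds meet, so rank(T) = 3.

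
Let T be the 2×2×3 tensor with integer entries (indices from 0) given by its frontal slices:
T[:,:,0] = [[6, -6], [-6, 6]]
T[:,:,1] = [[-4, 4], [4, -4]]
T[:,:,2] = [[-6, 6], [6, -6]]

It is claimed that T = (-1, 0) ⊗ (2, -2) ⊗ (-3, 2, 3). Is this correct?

No

Reconstruct entry (1,0,0) from the claimed factors: Σₗ aₗ[1]bₗ[0]cₗ[0] = (0)·(2)·(-3) = 0, but T[1,0,0] = -6. The claim is false.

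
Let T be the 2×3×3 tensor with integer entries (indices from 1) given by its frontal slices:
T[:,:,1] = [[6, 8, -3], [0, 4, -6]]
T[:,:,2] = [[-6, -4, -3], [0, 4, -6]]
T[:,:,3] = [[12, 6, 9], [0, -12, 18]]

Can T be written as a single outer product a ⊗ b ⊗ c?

The mode-1 unfolding of T (rows indexed by i, columns by (j,k) = (1,1), (1,2), (1,3), (2,1), (2,2), (2,3), (3,1), (3,2), (3,3)) is [[6, -6, 12, 8, -4, 6, -3, -3, 9], [0, 0, 0, 4, 4, -12, -6, -6, 18]].
There the 2×2 minor on rows i ∈ {1, 2}, columns (j,k) ∈ {(1,1), (2,1)} is det [[6, 8], [0, 4]] = 24 ≠ 0, so this unfolding has rank ≥ 2; CP rank is at least every unfolding rank, so rank(T) ≥ 2.
In particular rank(T) ≥ 2 > 1, so T is not rank-1.

No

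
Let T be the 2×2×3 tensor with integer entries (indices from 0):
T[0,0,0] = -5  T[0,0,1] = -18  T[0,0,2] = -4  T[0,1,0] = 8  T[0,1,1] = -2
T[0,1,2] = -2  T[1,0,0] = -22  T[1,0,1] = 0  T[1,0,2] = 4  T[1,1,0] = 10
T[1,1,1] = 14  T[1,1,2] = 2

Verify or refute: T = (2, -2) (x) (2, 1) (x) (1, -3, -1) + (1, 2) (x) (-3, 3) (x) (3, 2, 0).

Reconstruct entry (0,1,0) from the claimed factors: Σₗ aₗ[0]bₗ[1]cₗ[0] = (2)·(1)·(1) + (1)·(3)·(3) = 11, but T[0,1,0] = 8. The claim is false.

No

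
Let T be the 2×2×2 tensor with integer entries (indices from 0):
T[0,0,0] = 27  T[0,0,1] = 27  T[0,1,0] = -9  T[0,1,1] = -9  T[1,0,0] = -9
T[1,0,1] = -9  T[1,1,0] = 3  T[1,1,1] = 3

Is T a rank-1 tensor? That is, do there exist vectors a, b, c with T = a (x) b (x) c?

The mode-1 fibre T[:,0,0] = [27, -9] gives a = [3, -1] (primitive direction); the mode-2 fibre T[0,:,0] = [27, -9] gives b = [3, -1]; then c[k] = T[0,0,k] / (a[0]·b[0]) = [27, 27] / 9 = [3, 3].
Expanding [3, -1] (x) [3, -1] (x) [3, 3] reproduces all 8 entries of T, so T = [3, -1] (x) [3, -1] (x) [3, 3] and rank(T) ≤ 1.
Equivalently every frontal slice T[:,:,k] is c[k] times the rank-1 matrix [3, -1] (x) [3, -1]. So T has rank 1 (it is nonzero).

Yes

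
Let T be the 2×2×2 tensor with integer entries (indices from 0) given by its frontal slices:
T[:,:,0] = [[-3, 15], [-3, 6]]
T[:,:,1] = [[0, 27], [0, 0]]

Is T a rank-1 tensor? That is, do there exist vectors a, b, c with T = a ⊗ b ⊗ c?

No

The mode-3 unfolding of T (rows indexed by k, columns by (i,j) = (0,0), (0,1), (1,0), (1,1)) is [[-3, 15, -3, 6], [0, 27, 0, 0]].
There the 2×2 minor on rows k ∈ {0, 1}, columns (i,j) ∈ {(0,0), (0,1)} is det [[-3, 15], [0, 27]] = -81 ≠ 0, so this unfolding has rank ≥ 2; CP rank is at least every unfolding rank, so rank(T) ≥ 2.
In particular rank(T) ≥ 2 > 1, so T is not rank-1.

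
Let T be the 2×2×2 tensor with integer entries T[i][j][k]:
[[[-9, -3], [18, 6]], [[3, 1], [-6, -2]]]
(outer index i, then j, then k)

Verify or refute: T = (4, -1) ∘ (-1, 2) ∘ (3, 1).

No

Reconstruct entry (0,0,0) from the claimed factors: Σₗ aₗ[0]bₗ[0]cₗ[0] = (4)·(-1)·(3) = -12, but T[0,0,0] = -9. The claim is false.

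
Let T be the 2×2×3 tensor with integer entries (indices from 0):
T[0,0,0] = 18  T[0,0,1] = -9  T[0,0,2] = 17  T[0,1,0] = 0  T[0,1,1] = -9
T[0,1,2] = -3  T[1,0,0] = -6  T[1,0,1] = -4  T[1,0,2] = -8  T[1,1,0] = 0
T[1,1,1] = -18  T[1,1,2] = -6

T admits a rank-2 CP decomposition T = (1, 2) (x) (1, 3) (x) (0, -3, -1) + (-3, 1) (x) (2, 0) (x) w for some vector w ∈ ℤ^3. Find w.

w = (-3, 1, -3)

Subtract the known terms from T to get the rank-1 residual R = (-3, 1) (x) (2, 0) (x) w, so R[i,j,k] = a[i]·b[j]·w[k]. Pick indices with nonzero a[0]·b[0] = (-3)·(2) = -6. Only the fibre through (0,0,·) is needed: R[0,0,:] = T[0,0,:] − Σₗ aₗ[0]bₗ[0]cₗ = [18, -9, 17] − (1)·(1)·(0, -3, -1) = [18, -6, 18]. Then w[k] = R[0,0,k] / -6 for each k, giving w = [18, -6, 18] / -6 = (-3, 1, -3).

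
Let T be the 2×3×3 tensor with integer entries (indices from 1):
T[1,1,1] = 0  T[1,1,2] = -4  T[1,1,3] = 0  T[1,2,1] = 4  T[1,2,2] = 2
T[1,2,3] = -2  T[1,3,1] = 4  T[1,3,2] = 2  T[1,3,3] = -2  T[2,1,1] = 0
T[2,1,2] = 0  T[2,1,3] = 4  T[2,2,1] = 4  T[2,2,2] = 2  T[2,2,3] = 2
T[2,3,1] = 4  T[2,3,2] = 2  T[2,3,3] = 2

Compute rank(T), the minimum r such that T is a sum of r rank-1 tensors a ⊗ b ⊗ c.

Lower bound: the mode-3 unfolding of T (rows indexed by k, columns by (i,j) = (1,1), (1,2), (1,3), (2,1), (2,2), (2,3)) is [[0, 4, 4, 0, 4, 4], [-4, 2, 2, 0, 2, 2], [0, -2, -2, 4, 2, 2]].
There the 3×3 minor on rows k ∈ {1, 2, 3}, columns (i,j) ∈ {(1,1), (1,2), (2,1)} is det [[0, 4, 0], [-4, 2, 0], [0, -2, 4]] = 64 ≠ 0, so this unfolding has rank ≥ 3; CP rank is at least every unfolding rank, so rank(T) ≥ 3. (This is only a lower bound: in general the CP rank may exceed every unfolding rank, so we still need to exhibit 3 rank-1 terms summing to T.)
Upper bound: T is a sum of 3 rank-1 terms, T = [1, -1] ⊗ [2, 1, 1] ⊗ [0, 0, -2] + [1, 0] ⊗ [1, 0, 0] ⊗ [0, -4, 4] + [1, 1] ⊗ [0, 1, 1] ⊗ [4, 2, 0] (written with every a and b primitive with positive leading entry and the scale carried by c; CP decompositions are not unique, and this one is verified by expanding entrywise), so rank(T) ≤ 3.
These bounds meet, so rank(T) = 3.
Check entry T[1,2,2] = 2: (1)·(1)·(0) + (1)·(0)·(-4) + (1)·(1)·(2) = 2.

3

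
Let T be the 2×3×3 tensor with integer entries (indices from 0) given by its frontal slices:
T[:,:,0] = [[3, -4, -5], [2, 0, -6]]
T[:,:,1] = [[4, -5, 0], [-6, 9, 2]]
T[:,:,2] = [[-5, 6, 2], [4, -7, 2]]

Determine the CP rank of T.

Lower bound: the mode-2 unfolding of T (rows indexed by j, columns by (i,k) = (0,0), (0,1), (0,2), (1,0), (1,1), (1,2)) is [[3, 4, -5, 2, -6, 4], [-4, -5, 6, 0, 9, -7], [-5, 0, 2, -6, 2, 2]].
There the 3×3 minor on rows j ∈ {0, 1, 2}, columns (i,k) ∈ {(0,0), (0,1), (0,2)} is det [[3, 4, -5], [-4, -5, 6], [-5, 0, 2]] = 7 ≠ 0, so this unfolding has rank ≥ 3; CP rank is at least every unfolding rank, so rank(T) ≥ 3. (Unfolding ranks only ever bound the CP rank from below — rank(T) can be strictly larger than all of them — so the matching upper bound has to come from an explicit 3-term decomposition.)
Upper bound: T is a sum of 3 rank-1 terms, T = [1, -2] ∘ [1, -2, -1] ∘ [1, 2, -2] + [1, -1] ∘ [2, -1, 2] ∘ [0, 1, -1] + [1, 2] ∘ [1, -1, -2] ∘ [2, 0, -1] (one valid choice — decompositions are not unique — normalised so each a, b is primitive with positive first nonzero entry; check it by expanding all entries), so rank(T) ≤ 3.
These bounds meet, so rank(T) = 3.

3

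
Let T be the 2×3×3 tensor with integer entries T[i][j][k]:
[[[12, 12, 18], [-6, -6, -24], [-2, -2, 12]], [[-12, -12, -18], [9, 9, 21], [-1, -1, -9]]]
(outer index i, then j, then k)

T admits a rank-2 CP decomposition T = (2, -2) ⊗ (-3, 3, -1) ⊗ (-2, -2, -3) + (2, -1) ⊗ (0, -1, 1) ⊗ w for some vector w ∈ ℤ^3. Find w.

w = (-3, -3, 3)

Subtract the known terms from T to get the rank-1 residual R = (2, -1) ⊗ (0, -1, 1) ⊗ w, so R[i,j,k] = a[i]·b[j]·w[k]. Pick indices with nonzero a[0]·b[1] = (2)·(-1) = -2. Only the fibre through (0,1,·) is needed: R[0,1,:] = T[0,1,:] − Σₗ aₗ[0]bₗ[1]cₗ = [-6, -6, -24] − (2)·(3)·(-2, -2, -3) = [6, 6, -6]. Then w[k] = R[0,1,k] / -2 for each k, giving w = [6, 6, -6] / -2 = (-3, -3, 3).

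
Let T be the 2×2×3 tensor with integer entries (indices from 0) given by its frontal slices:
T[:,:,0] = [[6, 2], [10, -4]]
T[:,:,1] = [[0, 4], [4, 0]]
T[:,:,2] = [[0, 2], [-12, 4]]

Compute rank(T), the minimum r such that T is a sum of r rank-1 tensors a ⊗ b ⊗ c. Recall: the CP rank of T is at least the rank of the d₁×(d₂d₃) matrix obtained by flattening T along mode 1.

3

Lower bound: the mode-3 unfolding of T (rows indexed by k, columns by (i,j) = (0,0), (0,1), (1,0), (1,1)) is [[6, 2, 10, -4], [0, 4, 4, 0], [0, 2, -12, 4]].
There the 3×3 minor on rows k ∈ {0, 1, 2}, columns (i,j) ∈ {(0,0), (0,1), (1,0)} is det [[6, 2, 10], [0, 4, 4], [0, 2, -12]] = -336 ≠ 0, so this unfolding has rank ≥ 3; CP rank is at least every unfolding rank, so rank(T) ≥ 3. (Unfolding ranks only ever bound the CP rank from below — rank(T) can be strictly larger than all of them — so the matching upper bound has to come from an explicit 3-term decomposition.)
Upper bound: T is a sum of 3 rank-1 terms, T = [1, -1] ⊗ [1, 0] ⊗ [-2, -4, 4] + [1, 0] ⊗ [1, 1] ⊗ [4, 4, 0] + [1, 2] ⊗ [2, -1] ⊗ [2, 0, -2] (written with every a and b primitive with positive leading entry and the scale carried by c; CP decompositions are not unique, and this one is verified by expanding entrywise), so rank(T) ≤ 3.
These bounds meet, so rank(T) = 3.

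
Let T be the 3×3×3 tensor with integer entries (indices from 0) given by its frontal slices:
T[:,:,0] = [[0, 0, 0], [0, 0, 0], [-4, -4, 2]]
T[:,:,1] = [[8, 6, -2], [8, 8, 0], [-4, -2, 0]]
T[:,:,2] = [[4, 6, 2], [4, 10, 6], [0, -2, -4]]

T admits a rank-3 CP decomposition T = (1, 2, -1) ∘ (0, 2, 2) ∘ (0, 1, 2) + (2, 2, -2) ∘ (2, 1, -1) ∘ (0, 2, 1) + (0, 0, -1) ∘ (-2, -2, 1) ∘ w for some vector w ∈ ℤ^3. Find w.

w = (-2, 2, 2)

Subtract the known terms from T to get the rank-1 residual R = (0, 0, -1) ∘ (-2, -2, 1) ∘ w, so R[i,j,k] = a[i]·b[j]·w[k]. Pick indices with nonzero a[2]·b[0] = (-1)·(-2) = 2. Only the fibre through (2,0,·) is needed: R[2,0,:] = T[2,0,:] − Σₗ aₗ[2]bₗ[0]cₗ = [-4, -4, 0] − (-1)·(0)·(0, 1, 2) − (-2)·(2)·(0, 2, 1) = [-4, 4, 4]. Then w[k] = R[2,0,k] / 2 for each k, giving w = [-4, 4, 4] / 2 = (-2, 2, 2).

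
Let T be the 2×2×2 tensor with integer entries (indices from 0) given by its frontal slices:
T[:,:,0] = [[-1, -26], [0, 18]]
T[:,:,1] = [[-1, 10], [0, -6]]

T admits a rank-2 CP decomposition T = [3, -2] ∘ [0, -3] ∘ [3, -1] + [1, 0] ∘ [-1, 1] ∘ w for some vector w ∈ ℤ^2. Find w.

w = [1, 1]

Subtract the known terms from T to get the rank-1 residual R = [1, 0] ∘ [-1, 1] ∘ w, so R[i,j,k] = a[i]·b[j]·w[k]. Pick indices with nonzero a[0]·b[0] = (1)·(-1) = -1. Only the fibre through (0,0,·) is needed: R[0,0,:] = T[0,0,:] − Σₗ aₗ[0]bₗ[0]cₗ = [-1, -1] − (3)·(0)·[3, -1] = [-1, -1]. Then w[k] = R[0,0,k] / -1 for each k, giving w = [-1, -1] / -1 = [1, 1].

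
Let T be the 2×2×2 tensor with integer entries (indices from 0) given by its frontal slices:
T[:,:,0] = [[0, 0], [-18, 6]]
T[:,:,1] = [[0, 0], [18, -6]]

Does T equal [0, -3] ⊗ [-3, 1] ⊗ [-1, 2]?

No

Reconstruct entry (1,0,0) from the claimed factors: Σₗ aₗ[1]bₗ[0]cₗ[0] = (-3)·(-3)·(-1) = -9, but T[1,0,0] = -18. The claim is false.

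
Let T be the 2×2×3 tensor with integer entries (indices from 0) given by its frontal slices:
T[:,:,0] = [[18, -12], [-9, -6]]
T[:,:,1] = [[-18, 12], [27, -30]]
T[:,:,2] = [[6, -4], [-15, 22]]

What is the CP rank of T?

Lower bound: the mode-1 unfolding of T (rows indexed by i, columns by (j,k) = (0,0), (0,1), (0,2), (1,0), (1,1), (1,2)) is [[18, -18, 6, -12, 12, -4], [-9, 27, -15, -6, -30, 22]].
There the 2×2 minor on rows i ∈ {0, 1}, columns (j,k) ∈ {(0,0), (0,1)} is det [[18, -18], [-9, 27]] = 324 ≠ 0, so this unfolding has rank ≥ 2; CP rank is at least every unfolding rank, so rank(T) ≥ 2. (This is only a lower bound: in general the CP rank may exceed every unfolding rank, so we still need to exhibit 2 rank-1 terms summing to T.)
Upper bound — finding two terms. Write S_k = T[:,:,k] for the frontal slices: S₀ = [[18, -12], [-9, -6]], S₁ = [[-18, 12], [27, -30]], S₂ = [[6, -4], [-15, 22]].
If T = a₁ (x) b₁ (x) c₁ + a₂ (x) b₂ (x) c₂ then each S_k = c₁[k]·a₁b₁ᵀ + c₂[k]·a₂b₂ᵀ. S₀ and S₁ are linearly independent, so a₁b₁ᵀ and a₂b₂ᵀ must span the same plane of matrices: they are the rank-1 matrices of the form x·S₀ + y·S₁.
det(x·S₀ + y·S₁) is −216·x² + 216·y² = (-216)·(x − y)(x + y), vanishing at (x:y) = (1:1) and (1:-1).
M₁ = S₀ + S₁ = [[0, 0], [18, -36]] = 18·[0, 1][1, -2]ᵀ and M₂ = S₀ − S₁ = [[36, -24], [-36, 24]] = 12·[1, -1][3, -2]ᵀ, so take a₁ = [0, 1], b₁ = [1, -2], a₂ = [1, -1], b₂ = [3, -2].
Each slice is an integer combination of E₁ = a₁b₁ᵀ and E₂ = a₂b₂ᵀ: S₀ = 9·E₁ + 6·E₂, S₁ = 9·E₁ − 6·E₂, S₂ = −9·E₁ + 2·E₂; reading off coefficients, c₁ = [9, 9, -9] and c₂ = [6, -6, 2].
Hence T = [0, 1] (x) [1, -2] (x) [9, 9, -9] + [1, -1] (x) [3, -2] (x) [6, -6, 2], so rank(T) ≤ 2.
These bounds meet, so rank(T) = 2.

2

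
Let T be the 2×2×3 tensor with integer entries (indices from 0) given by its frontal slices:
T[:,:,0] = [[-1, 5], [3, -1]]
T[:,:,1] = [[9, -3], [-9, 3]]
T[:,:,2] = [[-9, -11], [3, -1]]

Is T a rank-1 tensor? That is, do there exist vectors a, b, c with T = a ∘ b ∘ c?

No

The mode-2 unfolding of T (rows indexed by j, columns by (i,k) = (0,0), (0,1), (0,2), (1,0), (1,1), (1,2)) is [[-1, 9, -9, 3, -9, 3], [5, -3, -11, -1, 3, -1]].
There the 2×2 minor on rows j ∈ {0, 1}, columns (i,k) ∈ {(0,0), (0,1)} is det [[-1, 9], [5, -3]] = -42 ≠ 0, so this unfolding has rank ≥ 2; CP rank is at least every unfolding rank, so rank(T) ≥ 2.
In particular rank(T) ≥ 2 > 1, so T is not rank-1.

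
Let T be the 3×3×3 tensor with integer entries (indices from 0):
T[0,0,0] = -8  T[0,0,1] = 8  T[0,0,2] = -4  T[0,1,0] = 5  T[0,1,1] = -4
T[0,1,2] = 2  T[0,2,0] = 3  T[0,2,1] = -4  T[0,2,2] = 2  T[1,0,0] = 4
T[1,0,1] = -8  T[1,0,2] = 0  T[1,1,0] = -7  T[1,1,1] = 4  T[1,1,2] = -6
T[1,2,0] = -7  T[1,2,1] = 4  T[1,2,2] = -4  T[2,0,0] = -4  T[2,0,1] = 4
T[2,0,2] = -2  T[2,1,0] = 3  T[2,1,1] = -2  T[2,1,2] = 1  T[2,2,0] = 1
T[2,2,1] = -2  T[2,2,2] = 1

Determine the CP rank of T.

Lower bound: in the mode-3 unfolding of T (rows indexed by k, columns by (i,j)) the 3×3 minor on rows k ∈ {0, 1, 2}, columns (i,j) ∈ {(0,0), (0,1), (1,0)} is det [[-8, 5, 4], [8, -4, -8], [-4, 2, 0]] = 32 ≠ 0, so that unfolding has rank ≥ 3 and hence rank(T) ≥ 3 (CP rank is at least every unfolding rank, though it can be larger).
Upper bound: T is a sum of 3 rank-1 terms, T = [0, 1, 0] ⊗ [2, 2, 1] ⊗ [-2, 0, -2] + [1, 1, 1] ⊗ [0, 1, -1] ⊗ [1, 0, 0] + [2, -2, 1] ⊗ [2, -1, -1] ⊗ [-2, 2, -1] (one valid choice — decompositions are not unique — normalised so each a, b is primitive with positive first nonzero entry; check it by expanding all entries), so rank(T) ≤ 3.
These bounds meet, so rank(T) = 3.

3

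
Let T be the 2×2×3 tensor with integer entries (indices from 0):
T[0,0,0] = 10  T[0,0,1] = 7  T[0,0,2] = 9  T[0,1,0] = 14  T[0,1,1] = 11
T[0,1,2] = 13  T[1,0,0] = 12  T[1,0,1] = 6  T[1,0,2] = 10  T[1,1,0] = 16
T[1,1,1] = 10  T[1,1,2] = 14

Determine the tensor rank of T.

2

Lower bound: the mode-1 unfolding of T (rows indexed by i, columns by (j,k) = (0,0), (0,1), (0,2), (1,0), (1,1), (1,2)) is [[10, 7, 9, 14, 11, 13], [12, 6, 10, 16, 10, 14]].
There the 2×2 minor on rows i ∈ {0, 1}, columns (j,k) ∈ {(0,0), (0,1)} is det [[10, 7], [12, 6]] = -24 ≠ 0, so this unfolding has rank ≥ 2; CP rank is at least every unfolding rank, so rank(T) ≥ 2. (Unfolding ranks only ever bound the CP rank from below — rank(T) can be strictly larger than all of them — so the matching upper bound has to come from an explicit 2-term decomposition.)
Upper bound — finding two terms. Write S_k = T[:,:,k] for the frontal slices: S₀ = [[10, 14], [12, 16]], S₁ = [[7, 11], [6, 10]], S₂ = [[9, 13], [10, 14]].
If T = a₁ ⊗ b₁ ⊗ c₁ + a₂ ⊗ b₂ ⊗ c₂ then each S_k = c₁[k]·a₁b₁ᵀ + c₂[k]·a₂b₂ᵀ. S₀ and S₁ are linearly independent, so a₁b₁ᵀ and a₂b₂ᵀ must span the same plane of matrices: they are the rank-1 matrices of the form x·S₀ + y·S₁.
det(x·S₀ + y·S₁) is −8·x² − 4·xy + 4·y² = (-4)·(2·x − y)(x + y), vanishing at (x:y) = (1:2) and (1:-1).
M₁ = S₀ + 2·S₁ = [[24, 36], [24, 36]] = 12·[1, 1][2, 3]ᵀ and M₂ = S₀ − S₁ = [[3, 3], [6, 6]] = 3·[1, 2][1, 1]ᵀ, so take a₁ = [1, 1], b₁ = [2, 3], a₂ = [1, 2], b₂ = [1, 1].
Each slice is an integer combination of E₁ = a₁b₁ᵀ and E₂ = a₂b₂ᵀ: S₀ = 4·E₁ + 2·E₂, S₁ = 4·E₁ − E₂, S₂ = 4·E₁ + E₂; reading off coefficients, c₁ = [4, 4, 4] and c₂ = [2, -1, 1].
Hence T = [1, 1] ⊗ [2, 3] ⊗ [4, 4, 4] + [1, 2] ⊗ [1, 1] ⊗ [2, -1, 1], so rank(T) ≤ 2.
These bounds meet, so rank(T) = 2.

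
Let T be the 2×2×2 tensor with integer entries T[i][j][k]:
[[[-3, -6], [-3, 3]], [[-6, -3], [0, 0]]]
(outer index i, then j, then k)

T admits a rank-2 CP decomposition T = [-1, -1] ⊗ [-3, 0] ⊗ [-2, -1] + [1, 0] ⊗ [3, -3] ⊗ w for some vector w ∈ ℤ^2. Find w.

Subtract the known terms from T to get the rank-1 residual R = [1, 0] ⊗ [3, -3] ⊗ w, so R[i,j,k] = a[i]·b[j]·w[k]. Pick indices with nonzero a[0]·b[0] = (1)·(3) = 3. Only the fibre through (0,0,·) is needed: R[0,0,:] = T[0,0,:] − Σₗ aₗ[0]bₗ[0]cₗ = [-3, -6] − (-1)·(-3)·[-2, -1] = [3, -3]. Then w[k] = R[0,0,k] / 3 for each k, giving w = [3, -3] / 3 = [1, -1].

w = [1, -1]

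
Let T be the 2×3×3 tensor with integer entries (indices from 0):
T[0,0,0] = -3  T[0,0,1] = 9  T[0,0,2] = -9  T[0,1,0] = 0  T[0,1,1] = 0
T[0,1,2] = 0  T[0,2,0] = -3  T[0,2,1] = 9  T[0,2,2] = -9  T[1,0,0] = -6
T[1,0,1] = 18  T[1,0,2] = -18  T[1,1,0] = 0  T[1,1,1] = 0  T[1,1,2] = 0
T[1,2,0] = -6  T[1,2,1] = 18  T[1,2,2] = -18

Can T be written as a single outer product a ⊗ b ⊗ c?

Yes

If T = a ⊗ b ⊗ c then every fibre of T is a multiple of the corresponding factor, so read the factors off the fibres through the nonzero entry T[0,0,0] = -3.
The mode-1 fibre T[:,0,0] = [-3, -6] gives a = [1, 2] (primitive direction); the mode-2 fibre T[0,:,0] = [-3, 0, -3] gives b = [1, 0, 1]; then c[k] = T[0,0,k] / (a[0]·b[0]) = [-3, 9, -9] / 1 = [-3, 9, -9].
Expanding [1, 2] ⊗ [1, 0, 1] ⊗ [-3, 9, -9] reproduces all 18 entries of T, so T = [1, 2] ⊗ [1, 0, 1] ⊗ [-3, 9, -9] and rank(T) ≤ 1.
Equivalently every frontal slice T[:,:,k] is c[k] times the rank-1 matrix [1, 2] ⊗ [1, 0, 1]. So T has rank 1 (it is nonzero).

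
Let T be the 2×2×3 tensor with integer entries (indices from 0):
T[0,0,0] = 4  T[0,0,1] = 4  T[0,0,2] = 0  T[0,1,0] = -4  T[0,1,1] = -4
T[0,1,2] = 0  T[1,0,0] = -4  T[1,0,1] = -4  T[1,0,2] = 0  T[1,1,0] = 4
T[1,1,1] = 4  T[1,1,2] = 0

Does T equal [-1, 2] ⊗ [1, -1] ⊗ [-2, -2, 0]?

No

Reconstruct entry (0,0,0) from the claimed factors: Σₗ aₗ[0]bₗ[0]cₗ[0] = (-1)·(1)·(-2) = 2, but T[0,0,0] = 4. The claim is false.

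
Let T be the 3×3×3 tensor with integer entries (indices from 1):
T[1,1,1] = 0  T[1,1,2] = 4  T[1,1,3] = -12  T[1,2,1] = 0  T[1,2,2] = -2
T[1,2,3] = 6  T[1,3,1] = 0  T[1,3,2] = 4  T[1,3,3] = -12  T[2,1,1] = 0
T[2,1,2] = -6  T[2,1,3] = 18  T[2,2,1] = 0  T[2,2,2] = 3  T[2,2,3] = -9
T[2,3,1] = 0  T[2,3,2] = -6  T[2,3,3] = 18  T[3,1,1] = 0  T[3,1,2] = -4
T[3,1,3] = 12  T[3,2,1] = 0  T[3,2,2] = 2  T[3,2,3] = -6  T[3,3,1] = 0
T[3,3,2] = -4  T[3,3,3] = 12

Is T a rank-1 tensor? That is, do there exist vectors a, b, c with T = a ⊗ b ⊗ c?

Yes

The mode-1 fibre T[:,1,2] = [4, -6, -4] gives a = [2, -3, -2] (primitive direction); the mode-2 fibre T[1,:,2] = [4, -2, 4] gives b = [2, -1, 2]; then c[k] = T[1,1,k] / (a[1]·b[1]) = [0, 4, -12] / 4 = [0, 1, -3].
Expanding [2, -3, -2] ⊗ [2, -1, 2] ⊗ [0, 1, -3] reproduces all 27 entries of T, so T = [2, -3, -2] ⊗ [2, -1, 2] ⊗ [0, 1, -3] and rank(T) ≤ 1.
Equivalently every frontal slice T[:,:,k] is c[k] times the rank-1 matrix [2, -3, -2] ⊗ [2, -1, 2]. So T has rank 1 (it is nonzero).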